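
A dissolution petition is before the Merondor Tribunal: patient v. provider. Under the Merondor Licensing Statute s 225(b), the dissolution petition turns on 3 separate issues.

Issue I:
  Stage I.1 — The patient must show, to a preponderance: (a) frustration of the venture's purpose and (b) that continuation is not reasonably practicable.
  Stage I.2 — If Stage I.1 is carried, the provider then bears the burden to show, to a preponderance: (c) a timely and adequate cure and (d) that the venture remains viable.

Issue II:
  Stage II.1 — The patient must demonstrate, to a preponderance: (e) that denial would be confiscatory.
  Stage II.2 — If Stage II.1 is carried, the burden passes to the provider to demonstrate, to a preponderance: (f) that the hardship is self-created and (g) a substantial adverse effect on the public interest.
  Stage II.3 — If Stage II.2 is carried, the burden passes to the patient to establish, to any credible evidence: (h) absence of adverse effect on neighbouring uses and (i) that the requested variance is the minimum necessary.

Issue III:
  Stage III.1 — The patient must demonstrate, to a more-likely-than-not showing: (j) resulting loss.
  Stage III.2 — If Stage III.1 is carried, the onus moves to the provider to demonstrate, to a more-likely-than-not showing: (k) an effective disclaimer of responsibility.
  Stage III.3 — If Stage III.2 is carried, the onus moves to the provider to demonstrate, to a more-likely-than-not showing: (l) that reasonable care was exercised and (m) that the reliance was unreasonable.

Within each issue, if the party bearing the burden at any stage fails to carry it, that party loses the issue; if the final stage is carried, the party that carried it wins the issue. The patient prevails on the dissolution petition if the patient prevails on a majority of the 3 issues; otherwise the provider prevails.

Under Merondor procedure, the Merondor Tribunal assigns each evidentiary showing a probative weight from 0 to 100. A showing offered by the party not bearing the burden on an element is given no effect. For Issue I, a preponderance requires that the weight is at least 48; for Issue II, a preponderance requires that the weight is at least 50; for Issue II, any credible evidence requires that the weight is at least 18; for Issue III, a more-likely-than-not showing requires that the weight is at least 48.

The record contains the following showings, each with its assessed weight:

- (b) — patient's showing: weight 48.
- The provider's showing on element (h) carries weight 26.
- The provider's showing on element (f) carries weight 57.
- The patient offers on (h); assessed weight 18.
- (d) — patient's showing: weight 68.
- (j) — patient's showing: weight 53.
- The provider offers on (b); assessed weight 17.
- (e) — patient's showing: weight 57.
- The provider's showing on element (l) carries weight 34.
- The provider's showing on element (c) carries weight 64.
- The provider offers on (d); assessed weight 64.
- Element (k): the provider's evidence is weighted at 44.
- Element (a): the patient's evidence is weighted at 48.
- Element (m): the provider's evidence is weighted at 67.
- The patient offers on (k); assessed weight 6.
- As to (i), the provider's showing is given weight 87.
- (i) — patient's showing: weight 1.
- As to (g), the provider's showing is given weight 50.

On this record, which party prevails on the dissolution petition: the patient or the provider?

provider

— Issue I —
Stage I.1 (patient, a preponderance, weight is at least 48): (a) 48 ≥ 48 — meets; (b) 48 (provider's 17 disregarded) ≥ 48 — meets.
  All elements met. The burden passes to the provider.
Stage I.2 (provider, a preponderance, weight is at least 48): (c) 64 ≥ 48 — meets; (d) 64 (patient's 68 disregarded) ≥ 48 — meets.
  The provider carries the last stage.
With every stage satisfied, the provider prevails on this issue.
— Issue II —
At Stage II.1 the patient must meet a preponderance (weight is at least 50): on (e) the weight is 57, ≥ 50, so (e) meets the standard.
  All elements met. The burden passes to the provider.
At Stage II.2 the provider must meet a preponderance (weight is at least 50): on (f) the weight is 57, which does reach 50, so (f) meets the standard; on (g) the weight is 50, ≥ 50, so (g) meets the standard.
  Stage II.2 is satisfied; the onus moves to the patient.
At Stage II.3 the patient must meet any credible evidence (weight is at least 18): on (h) the weight is 18 (the provider's 26 is given no effect), ≥ 18, so (h) meets the standard; on (i) the weight is 1 (the provider's 87 is given no effect), < 18, so (i) does not meet the standard.
  Stage II.3 not carried; the patient fails its burden.
The provider prevails on this issue.
— Issue III —
Stage III.1 — burden on patient; standard: a more-likely-than-not showing (weight is at least 48).
    (j): 53 ≥ 48 [met]
  Stage III.1 is satisfied; the onus moves to the provider.
Stage III.2 — burden on provider; standard: a more-likely-than-not showing (weight is at least 48).
    (k): 44 (patient's 6 disregarded) < 48 [not met]
  Not every element is met, so the provider fails to carry Stage III.2.
So the patient prevails on this issue.
Per-issue: Issue I → provider; Issue II → provider; Issue III → patient. The patient must prevail on a majority of issues; overall, the provider prevails.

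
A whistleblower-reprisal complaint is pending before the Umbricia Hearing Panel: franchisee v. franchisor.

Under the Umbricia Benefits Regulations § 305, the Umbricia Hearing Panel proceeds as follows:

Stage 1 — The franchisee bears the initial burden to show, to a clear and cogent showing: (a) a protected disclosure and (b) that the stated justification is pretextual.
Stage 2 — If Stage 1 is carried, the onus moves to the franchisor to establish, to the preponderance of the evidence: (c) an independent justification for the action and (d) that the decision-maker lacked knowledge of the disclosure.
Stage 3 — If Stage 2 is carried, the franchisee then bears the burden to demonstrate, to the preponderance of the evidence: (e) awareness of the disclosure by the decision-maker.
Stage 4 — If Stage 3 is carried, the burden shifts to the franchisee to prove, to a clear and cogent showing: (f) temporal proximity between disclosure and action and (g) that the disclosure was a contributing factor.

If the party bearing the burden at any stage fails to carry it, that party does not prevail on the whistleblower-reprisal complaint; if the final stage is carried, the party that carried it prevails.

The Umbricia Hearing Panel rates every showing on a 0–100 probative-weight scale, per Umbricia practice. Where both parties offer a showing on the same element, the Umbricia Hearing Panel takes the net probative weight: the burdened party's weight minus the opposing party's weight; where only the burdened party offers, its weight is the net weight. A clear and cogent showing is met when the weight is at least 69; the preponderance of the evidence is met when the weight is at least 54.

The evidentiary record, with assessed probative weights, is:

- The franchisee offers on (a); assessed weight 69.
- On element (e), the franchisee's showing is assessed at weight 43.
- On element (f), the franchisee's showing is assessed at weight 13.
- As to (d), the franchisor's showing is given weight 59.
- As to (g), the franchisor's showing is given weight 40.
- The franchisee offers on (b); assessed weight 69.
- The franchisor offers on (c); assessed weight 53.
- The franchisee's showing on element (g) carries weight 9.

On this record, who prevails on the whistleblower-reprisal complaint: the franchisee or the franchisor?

franchisee

At Stage 1 the franchisee must meet a clear and cogent showing (weight is at least 69): on (a) the weight is 69, which does reach 69, so (a) meets the standard; on (b) the weight is 69, which does reach 69, so (b) meets the standard.
  All elements met. The burden passes to the franchisor.
At Stage 2 the franchisor must meet the preponderance of the evidence (weight is at least 54): on (c) the weight is 53, < 54, so (c) does not meet the standard; on (d) the weight is 59, which does reach 54, so (d) meets the standard.
  The franchisor does not carry Stage 2.
The franchisee prevails.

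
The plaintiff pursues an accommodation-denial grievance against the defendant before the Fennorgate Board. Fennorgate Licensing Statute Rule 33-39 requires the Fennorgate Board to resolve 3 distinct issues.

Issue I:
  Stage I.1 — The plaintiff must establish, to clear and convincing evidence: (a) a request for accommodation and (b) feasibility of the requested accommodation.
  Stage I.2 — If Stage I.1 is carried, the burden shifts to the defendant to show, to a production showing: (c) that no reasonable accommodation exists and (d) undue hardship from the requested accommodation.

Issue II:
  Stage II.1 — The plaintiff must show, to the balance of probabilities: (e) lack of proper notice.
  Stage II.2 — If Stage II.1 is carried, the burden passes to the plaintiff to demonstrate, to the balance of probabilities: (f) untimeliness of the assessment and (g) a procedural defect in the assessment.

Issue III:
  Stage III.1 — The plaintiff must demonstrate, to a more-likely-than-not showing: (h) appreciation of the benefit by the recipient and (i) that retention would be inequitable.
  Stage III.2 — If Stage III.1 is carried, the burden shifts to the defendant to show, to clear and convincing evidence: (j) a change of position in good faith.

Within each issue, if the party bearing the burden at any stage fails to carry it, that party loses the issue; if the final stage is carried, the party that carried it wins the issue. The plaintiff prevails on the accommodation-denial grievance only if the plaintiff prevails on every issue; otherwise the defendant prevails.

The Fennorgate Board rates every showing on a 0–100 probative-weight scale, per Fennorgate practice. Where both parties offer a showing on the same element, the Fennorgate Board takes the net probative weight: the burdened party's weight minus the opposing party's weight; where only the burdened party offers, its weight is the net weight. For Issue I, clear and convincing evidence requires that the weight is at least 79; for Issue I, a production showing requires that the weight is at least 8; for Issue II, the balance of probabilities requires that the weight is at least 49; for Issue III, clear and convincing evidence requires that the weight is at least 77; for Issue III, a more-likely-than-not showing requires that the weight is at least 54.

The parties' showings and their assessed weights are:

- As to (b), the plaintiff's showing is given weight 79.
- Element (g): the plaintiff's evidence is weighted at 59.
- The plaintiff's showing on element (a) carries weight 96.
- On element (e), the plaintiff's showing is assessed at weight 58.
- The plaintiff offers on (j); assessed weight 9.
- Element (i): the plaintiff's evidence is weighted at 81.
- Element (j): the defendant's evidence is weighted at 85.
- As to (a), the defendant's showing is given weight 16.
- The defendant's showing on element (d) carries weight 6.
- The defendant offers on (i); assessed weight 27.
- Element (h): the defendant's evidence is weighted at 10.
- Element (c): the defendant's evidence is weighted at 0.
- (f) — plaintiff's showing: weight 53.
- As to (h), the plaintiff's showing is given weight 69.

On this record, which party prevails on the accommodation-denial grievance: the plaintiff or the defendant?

— Issue I —
At Stage I.1 the plaintiff must meet clear and convincing evidence (weight is at least 79): on (a) the weight is 96 less the opposing 16 gives net 80, ≥ 79, so (a) meets the standard; on (b) the weight is 79, which does reach 79, so (b) meets the standard.
  All elements met. The burden passes to the defendant.
At Stage I.2 the defendant must meet a production showing (weight is at least 8): on (c) the weight is 0, which does not reach 8, so (c) does not meet the standard; on (d) the weight is 6, < 8, so (d) does not meet the standard.
  The defendant does not carry Stage I.2.
So the plaintiff prevails on this issue.
— Issue II —
At Stage II.1 the plaintiff must meet the balance of probabilities (weight is at least 49): on (e) the weight is 58, which does reach 49, so (e) meets the standard.
  All elements met. The plaintiff retains the burden for Stage II.2.
At Stage II.2 the plaintiff must meet the balance of probabilities (weight is at least 49): on (f) the weight is 53, which does reach 49, so (f) meets the standard; on (g) the weight is 59, ≥ 49, so (g) meets the standard.
  Stage II.2 carried; the final stage is satisfied.
All stages carried — the plaintiff prevails on this issue.
— Issue III —
Stage III.1 — burden on plaintiff; standard: a more-likely-than-not showing (weight is at least 54).
    (h): 69 − 10 = 59 ≥ 54 [met]
    (i): 81 − 27 = 54 ≥ 54 [met]
  The plaintiff carries Stage III.1; the defendant now bears the burden.
Stage III.2 — burden on defendant; standard: clear and convincing evidence (weight is at least 77).
    (j): 85 − 9 = 76 < 77 [not met]
  Stage III.2 not carried; the defendant fails its burden.
The plaintiff prevails on this issue.
Per-issue: Issue I → plaintiff; Issue II → plaintiff; Issue III → plaintiff. The plaintiff must prevail on every issue; overall, the plaintiff prevails.

plaintiff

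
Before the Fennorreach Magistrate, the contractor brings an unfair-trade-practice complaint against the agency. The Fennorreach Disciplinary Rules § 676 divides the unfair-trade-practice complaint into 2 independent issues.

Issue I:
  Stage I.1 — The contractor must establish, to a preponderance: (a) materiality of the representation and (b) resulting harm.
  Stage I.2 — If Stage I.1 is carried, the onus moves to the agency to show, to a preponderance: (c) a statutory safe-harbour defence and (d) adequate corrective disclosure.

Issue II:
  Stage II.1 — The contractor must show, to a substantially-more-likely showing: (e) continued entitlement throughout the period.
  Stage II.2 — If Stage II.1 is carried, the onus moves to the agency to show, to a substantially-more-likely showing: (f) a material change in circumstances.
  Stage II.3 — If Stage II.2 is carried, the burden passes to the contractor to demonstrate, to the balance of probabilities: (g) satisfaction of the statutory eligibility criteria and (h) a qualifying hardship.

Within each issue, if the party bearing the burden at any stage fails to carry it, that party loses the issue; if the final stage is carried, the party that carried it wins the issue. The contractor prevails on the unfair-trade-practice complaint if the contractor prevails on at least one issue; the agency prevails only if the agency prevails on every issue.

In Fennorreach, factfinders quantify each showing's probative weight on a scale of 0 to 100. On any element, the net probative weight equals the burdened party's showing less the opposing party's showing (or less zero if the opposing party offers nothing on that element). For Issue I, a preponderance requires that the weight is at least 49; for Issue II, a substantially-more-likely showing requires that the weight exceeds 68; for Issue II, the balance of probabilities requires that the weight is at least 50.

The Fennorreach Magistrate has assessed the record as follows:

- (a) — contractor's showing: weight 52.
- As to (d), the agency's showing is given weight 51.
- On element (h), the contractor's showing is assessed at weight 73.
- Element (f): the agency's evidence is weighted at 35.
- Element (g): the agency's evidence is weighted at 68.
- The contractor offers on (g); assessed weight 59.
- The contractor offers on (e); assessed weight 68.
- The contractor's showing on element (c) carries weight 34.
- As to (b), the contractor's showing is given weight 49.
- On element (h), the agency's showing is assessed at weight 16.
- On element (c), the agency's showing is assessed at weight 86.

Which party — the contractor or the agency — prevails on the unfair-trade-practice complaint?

— Issue I —
At Stage I.1 the contractor must meet a preponderance (weight is at least 49): on (a) the weight is 52, which does reach 49, so (a) meets the standard; on (b) the weight is 49, which does reach 49, so (b) meets the standard.
  Stage I.1 carried; the burden shifts to the agency.
At Stage I.2 the agency must meet a preponderance (weight is at least 49): on (c) the weight is 86 less the opposing 34 gives net 52, which does reach 49, so (c) meets the standard; on (d) the weight is 51, ≥ 49, so (d) meets the standard.
  The agency carries the last stage.
Every stage carried; the agency prevails on this issue.
— Issue II —
Stage II.1 — burden on contractor; standard: a substantially-more-likely showing (weight exceeds 68).
    (e): 68 ≤ 68 [not met]
  Not every element is met, so the contractor fails to carry Stage II.1.
So the agency prevails on this issue.
Per-issue: Issue I → agency; Issue II → agency. The contractor must prevail on at least one issue; overall, the agency prevails.

agency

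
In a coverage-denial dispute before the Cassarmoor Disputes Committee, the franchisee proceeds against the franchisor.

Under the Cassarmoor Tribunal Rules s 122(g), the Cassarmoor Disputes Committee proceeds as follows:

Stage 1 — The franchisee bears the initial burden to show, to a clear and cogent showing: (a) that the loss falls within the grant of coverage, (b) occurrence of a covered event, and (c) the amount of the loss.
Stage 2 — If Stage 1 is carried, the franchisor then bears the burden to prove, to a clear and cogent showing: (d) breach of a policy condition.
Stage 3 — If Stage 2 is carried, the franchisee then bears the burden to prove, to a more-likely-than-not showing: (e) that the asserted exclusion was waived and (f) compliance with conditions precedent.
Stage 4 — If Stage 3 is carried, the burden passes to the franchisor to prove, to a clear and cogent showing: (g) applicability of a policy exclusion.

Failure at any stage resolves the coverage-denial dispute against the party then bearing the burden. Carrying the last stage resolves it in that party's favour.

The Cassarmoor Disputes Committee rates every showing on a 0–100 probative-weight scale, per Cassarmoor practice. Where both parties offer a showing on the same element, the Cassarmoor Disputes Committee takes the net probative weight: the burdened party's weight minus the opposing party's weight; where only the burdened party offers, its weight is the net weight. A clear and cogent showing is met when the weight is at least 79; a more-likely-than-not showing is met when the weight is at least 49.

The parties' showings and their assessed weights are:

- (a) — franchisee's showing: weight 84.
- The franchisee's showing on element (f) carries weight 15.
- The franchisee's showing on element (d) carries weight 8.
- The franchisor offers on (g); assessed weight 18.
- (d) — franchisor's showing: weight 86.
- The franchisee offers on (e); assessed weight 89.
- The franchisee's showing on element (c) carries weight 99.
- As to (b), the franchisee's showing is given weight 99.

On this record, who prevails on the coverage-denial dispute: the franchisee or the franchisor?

Stage 1 (franchisee, a clear and cogent showing, weight is at least 79): (a) 84 ≥ 79 — meets; (b) 99 ≥ 79 — meets; (c) 99 ≥ 79 — meets.
  All elements met. The burden passes to the franchisor.
Stage 2 (franchisor, a clear and cogent showing, weight is at least 79): (d) net 86−8=78 < 79 — fails.
  Not every element is met, so the franchisor fails to carry Stage 2.
The analysis ends at Stage 2; the franchisee prevails.

franchisee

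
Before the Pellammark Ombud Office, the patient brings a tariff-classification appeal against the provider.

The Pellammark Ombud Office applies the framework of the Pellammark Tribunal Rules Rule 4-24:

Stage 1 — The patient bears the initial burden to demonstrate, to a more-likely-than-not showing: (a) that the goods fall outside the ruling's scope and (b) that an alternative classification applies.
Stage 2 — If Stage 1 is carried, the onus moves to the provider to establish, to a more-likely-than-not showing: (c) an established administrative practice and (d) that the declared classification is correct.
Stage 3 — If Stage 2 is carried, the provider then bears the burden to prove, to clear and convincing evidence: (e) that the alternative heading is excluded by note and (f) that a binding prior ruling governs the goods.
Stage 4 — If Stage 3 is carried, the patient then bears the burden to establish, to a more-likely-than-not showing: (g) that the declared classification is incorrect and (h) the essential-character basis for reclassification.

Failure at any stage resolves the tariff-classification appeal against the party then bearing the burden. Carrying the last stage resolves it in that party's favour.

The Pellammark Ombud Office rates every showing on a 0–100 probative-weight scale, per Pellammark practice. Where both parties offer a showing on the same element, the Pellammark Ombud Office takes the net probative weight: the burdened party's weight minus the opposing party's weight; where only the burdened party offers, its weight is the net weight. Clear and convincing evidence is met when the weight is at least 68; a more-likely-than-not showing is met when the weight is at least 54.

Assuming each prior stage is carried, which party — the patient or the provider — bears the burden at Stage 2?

Stage 2's rule assigns the burden to the provider (to a more-likely-than-not showing).

provider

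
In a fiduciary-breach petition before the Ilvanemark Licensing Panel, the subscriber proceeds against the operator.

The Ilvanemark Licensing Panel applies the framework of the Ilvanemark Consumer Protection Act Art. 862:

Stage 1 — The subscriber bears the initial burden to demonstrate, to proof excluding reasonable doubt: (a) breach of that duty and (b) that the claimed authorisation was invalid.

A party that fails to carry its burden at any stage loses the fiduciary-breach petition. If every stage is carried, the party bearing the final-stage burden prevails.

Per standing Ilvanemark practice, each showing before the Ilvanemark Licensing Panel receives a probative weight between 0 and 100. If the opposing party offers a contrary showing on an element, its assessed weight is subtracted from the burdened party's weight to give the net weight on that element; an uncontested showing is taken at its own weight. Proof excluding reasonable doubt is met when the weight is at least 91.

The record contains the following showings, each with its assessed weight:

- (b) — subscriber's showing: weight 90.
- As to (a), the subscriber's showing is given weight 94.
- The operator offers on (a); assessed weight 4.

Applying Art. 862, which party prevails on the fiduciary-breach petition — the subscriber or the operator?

operator

At Stage 1 the subscriber must meet proof excluding reasonable doubt (weight is at least 91): on (a) the weight is 94 less the opposing 4 gives net 90, which does not reach 91, so (a) does not meet the standard; on (b) the weight is 90, < 91, so (b) does not meet the standard.
  The subscriber does not carry Stage 1.
The operator prevails.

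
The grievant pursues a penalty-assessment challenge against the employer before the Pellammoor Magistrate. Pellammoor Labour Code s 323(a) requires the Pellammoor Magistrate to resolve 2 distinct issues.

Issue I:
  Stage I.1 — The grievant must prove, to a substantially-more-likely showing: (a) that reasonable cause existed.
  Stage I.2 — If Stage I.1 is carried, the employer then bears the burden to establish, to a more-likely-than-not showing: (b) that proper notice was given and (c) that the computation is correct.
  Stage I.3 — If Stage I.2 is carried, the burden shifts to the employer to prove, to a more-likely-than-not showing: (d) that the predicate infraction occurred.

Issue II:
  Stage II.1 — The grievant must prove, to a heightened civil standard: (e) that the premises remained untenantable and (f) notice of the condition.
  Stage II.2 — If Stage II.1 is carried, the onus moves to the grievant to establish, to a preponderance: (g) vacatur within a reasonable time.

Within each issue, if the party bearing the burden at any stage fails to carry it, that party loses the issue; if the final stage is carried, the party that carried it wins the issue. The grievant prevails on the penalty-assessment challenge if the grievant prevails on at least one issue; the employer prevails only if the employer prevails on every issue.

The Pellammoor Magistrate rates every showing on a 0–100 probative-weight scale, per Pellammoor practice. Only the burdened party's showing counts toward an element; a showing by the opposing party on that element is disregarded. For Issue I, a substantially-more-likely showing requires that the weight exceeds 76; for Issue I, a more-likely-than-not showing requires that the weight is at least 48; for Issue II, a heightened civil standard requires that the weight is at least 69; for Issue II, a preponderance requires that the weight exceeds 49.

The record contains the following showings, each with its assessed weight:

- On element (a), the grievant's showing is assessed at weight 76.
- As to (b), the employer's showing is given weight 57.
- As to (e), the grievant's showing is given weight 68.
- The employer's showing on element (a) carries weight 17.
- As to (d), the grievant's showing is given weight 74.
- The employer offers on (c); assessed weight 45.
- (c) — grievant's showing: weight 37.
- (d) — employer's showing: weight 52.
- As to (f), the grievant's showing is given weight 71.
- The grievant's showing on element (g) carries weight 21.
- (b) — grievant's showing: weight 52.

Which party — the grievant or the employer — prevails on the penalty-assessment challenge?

employer

— Issue I —
Stage I.1 (grievant, a substantially-more-likely showing, weight exceeds 76): (a) 76 (employer's 17 disregarded) ≤ 76 — fails.
  Not every element is met, so the grievant fails to carry Stage I.1.
The analysis ends at Stage I.1; the employer prevails on this issue.
— Issue II —
At Stage II.1 the grievant must meet a heightened civil standard (weight is at least 69): on (e) the weight is 68, < 69, so (e) does not meet the standard; on (f) the weight is 71, ≥ 69, so (f) meets the standard.
  Stage II.1 not carried; the grievant fails its burden.
The employer prevails on this issue.
Per-issue: Issue I → employer; Issue II → employer. The grievant must prevail on at least one issue; overall, the employer prevails.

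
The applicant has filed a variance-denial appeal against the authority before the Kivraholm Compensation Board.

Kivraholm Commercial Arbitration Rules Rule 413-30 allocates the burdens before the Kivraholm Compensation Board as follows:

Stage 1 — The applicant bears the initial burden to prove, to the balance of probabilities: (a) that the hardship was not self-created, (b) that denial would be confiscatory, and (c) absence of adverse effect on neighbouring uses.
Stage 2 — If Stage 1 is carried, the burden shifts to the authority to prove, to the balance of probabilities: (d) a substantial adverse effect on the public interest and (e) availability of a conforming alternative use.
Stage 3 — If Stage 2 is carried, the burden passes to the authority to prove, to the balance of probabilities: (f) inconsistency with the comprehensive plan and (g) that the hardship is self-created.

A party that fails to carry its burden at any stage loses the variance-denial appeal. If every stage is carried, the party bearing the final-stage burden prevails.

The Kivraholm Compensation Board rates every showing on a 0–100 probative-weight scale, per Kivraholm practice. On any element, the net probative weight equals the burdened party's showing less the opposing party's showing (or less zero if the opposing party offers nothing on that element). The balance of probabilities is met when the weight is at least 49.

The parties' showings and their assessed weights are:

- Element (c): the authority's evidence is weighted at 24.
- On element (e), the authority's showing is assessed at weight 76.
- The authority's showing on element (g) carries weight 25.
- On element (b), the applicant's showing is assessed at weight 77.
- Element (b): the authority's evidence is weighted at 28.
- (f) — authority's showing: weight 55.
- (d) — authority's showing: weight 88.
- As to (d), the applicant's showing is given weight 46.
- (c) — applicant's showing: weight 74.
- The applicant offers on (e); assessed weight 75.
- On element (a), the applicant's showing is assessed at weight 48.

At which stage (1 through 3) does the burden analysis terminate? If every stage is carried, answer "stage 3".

Stage 1 (applicant, the balance of probabilities, weight is at least 49): (a) 48 < 49 — fails; (b) net 77−28=49 ≥ 49 — meets; (c) net 74−24=50 ≥ 49 — meets.
  Not every element is met, so the applicant fails to carry Stage 1.
The analysis ends at Stage 1; the authority prevails.

stage 1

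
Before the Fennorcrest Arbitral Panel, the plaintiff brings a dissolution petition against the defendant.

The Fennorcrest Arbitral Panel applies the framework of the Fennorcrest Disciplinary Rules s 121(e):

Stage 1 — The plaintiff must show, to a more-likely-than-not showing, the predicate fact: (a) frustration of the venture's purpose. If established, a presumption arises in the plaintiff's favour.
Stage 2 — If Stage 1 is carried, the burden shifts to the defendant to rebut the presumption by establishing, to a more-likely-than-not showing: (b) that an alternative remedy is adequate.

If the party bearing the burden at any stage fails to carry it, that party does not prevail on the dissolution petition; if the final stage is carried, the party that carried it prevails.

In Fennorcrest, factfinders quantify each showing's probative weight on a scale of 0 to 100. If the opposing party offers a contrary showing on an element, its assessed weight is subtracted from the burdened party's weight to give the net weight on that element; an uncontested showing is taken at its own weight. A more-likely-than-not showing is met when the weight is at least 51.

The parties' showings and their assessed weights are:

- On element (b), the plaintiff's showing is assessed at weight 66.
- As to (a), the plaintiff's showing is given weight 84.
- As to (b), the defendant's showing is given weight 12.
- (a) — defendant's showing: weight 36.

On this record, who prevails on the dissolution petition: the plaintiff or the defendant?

At Stage 1 the plaintiff must meet a more-likely-than-not showing (weight is at least 51): on (a) the weight is 84 less the opposing 36 gives net 48, which does not reach 51, so (a) does not meet the standard.
  Stage 1 not carried; the plaintiff fails its burden.
The analysis ends at Stage 1; the defendant prevails.

defendant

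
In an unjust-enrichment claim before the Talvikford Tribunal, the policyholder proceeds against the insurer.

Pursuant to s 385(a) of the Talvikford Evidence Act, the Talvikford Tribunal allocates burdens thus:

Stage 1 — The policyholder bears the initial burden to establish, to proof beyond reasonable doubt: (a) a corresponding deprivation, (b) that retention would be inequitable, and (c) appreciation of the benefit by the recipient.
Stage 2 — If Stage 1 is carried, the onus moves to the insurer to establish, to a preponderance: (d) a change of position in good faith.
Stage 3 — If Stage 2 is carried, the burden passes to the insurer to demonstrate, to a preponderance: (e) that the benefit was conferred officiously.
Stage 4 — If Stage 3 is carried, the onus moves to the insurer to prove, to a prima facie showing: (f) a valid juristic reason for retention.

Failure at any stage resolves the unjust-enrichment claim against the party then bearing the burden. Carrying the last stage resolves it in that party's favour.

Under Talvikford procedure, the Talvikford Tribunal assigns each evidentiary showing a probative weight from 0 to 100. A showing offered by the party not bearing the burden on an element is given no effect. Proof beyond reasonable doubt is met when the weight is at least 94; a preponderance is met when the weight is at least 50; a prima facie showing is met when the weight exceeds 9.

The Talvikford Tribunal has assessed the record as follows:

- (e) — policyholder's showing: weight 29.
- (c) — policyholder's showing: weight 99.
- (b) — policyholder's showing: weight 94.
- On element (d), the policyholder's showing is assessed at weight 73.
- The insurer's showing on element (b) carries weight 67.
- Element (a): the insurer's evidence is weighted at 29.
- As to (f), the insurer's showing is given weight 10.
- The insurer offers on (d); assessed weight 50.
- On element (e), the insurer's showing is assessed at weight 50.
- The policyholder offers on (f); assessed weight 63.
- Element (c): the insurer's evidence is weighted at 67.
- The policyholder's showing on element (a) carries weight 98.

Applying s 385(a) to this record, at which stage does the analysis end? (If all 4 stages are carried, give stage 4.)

Stage 1 (policyholder, proof beyond reasonable doubt, weight is at least 94): (a) 98 (insurer's 29 disregarded) ≥ 94 — meets; (b) 94 (insurer's 67 disregarded) ≥ 94 — meets; (c) 99 (insurer's 67 disregarded) ≥ 94 — meets.
  Stage 1 is satisfied; the onus moves to the insurer.
Stage 2 (insurer, a preponderance, weight is at least 50): (d) 50 (policyholder's 73 disregarded) ≥ 50 — meets.
  Stage 2 is satisfied; the insurer continues to bear the burden.
Stage 3 (insurer, a preponderance, weight is at least 50): (e) 50 (policyholder's 29 disregarded) ≥ 50 — meets.
  Stage 3 carried; the burden remains with the insurer.
Stage 4 (insurer, a prima facie showing, weight exceeds 9): (f) 10 (policyholder's 63 disregarded) > 9 — meets.
  All elements met at the final stage.
Every stage carried; the insurer prevails.

stage 4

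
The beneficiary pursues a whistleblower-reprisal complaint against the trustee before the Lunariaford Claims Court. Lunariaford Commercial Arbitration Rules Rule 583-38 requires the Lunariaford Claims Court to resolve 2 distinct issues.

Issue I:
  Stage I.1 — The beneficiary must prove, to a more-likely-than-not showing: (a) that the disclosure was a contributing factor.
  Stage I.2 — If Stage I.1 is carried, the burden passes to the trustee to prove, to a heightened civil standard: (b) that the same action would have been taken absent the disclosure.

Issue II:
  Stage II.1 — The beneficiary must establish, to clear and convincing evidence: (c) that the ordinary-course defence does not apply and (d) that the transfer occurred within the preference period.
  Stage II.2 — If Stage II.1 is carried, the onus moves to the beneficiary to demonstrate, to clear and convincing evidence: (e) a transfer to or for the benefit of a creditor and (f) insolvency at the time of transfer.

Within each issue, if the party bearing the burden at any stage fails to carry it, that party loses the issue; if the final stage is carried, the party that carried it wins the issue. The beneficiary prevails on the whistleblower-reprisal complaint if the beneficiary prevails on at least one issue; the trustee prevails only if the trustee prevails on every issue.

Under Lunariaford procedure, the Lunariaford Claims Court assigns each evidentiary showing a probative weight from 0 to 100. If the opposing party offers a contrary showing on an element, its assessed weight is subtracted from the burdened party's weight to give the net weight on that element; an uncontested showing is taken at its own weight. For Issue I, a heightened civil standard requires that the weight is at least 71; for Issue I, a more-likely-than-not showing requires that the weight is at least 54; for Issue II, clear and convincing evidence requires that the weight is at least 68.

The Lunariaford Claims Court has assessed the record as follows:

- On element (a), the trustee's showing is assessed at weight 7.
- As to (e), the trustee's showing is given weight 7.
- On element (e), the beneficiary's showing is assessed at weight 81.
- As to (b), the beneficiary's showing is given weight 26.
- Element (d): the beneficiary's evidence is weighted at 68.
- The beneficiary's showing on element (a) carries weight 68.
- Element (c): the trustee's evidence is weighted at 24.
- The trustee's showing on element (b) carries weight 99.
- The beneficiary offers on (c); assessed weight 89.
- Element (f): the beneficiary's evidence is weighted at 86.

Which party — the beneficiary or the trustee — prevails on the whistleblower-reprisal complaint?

— Issue I —
Stage I.1 (beneficiary, a more-likely-than-not showing, weight is at least 54): (a) net 68−7=61 ≥ 54 — meets.
  All elements met. The burden passes to the trustee.
Stage I.2 (trustee, a heightened civil standard, weight is at least 71): (b) net 99−26=73 ≥ 71 — meets.
  Stage I.2 carried; the final stage is satisfied.
Every stage carried; the trustee prevails on this issue.
— Issue II —
Stage II.1 — burden on beneficiary; standard: clear and convincing evidence (weight is at least 68).
    (c): 89 − 24 = 65 < 68 [not met]
    (d): 68 ≥ 68 [met]
  The beneficiary does not carry Stage II.1.
The trustee prevails on this issue.
Per-issue: Issue I → trustee; Issue II → trustee. The beneficiary must prevail on at least one issue; overall, the trustee prevails.

trustee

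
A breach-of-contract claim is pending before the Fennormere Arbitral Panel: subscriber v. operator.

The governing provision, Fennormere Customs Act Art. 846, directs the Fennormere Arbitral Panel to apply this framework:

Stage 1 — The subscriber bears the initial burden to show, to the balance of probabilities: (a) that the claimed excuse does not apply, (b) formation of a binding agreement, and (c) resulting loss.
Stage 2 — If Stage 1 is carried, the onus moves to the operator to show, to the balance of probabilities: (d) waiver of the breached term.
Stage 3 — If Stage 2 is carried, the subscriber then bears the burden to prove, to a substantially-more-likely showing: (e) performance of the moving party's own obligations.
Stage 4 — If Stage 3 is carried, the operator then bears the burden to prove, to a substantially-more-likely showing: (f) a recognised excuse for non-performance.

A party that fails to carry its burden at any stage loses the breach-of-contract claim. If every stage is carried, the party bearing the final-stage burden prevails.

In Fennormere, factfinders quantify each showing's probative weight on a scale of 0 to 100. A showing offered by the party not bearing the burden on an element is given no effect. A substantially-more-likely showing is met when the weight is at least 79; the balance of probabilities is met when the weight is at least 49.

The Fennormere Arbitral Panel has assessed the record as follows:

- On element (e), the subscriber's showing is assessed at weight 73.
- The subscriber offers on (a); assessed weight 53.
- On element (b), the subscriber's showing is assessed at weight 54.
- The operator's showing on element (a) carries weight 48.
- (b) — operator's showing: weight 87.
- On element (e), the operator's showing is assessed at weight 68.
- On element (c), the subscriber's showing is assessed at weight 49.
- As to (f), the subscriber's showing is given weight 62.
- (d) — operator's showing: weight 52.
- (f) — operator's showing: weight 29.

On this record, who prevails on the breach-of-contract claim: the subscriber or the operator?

operator

Stage 1 — burden on subscriber; standard: the balance of probabilities (weight is at least 49).
    (a): 53 (operator's 48 disregarded) ≥ 49 [met]
    (b): 54 (operator's 87 disregarded) ≥ 49 [met]
    (c): 49 ≥ 49 [met]
  Stage 1 is satisfied; the onus moves to the operator.
Stage 2 — burden on operator; standard: the balance of probabilities (weight is at least 49).
    (d): 52 ≥ 49 [met]
  Stage 2 carried; the burden shifts to the subscriber.
Stage 3 — burden on subscriber; standard: a substantially-more-likely showing (weight is at least 79).
    (e): 73 (operator's 68 disregarded) < 79 [not met]
  Stage 3 not carried; the subscriber fails its burden.
So the operator prevails.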